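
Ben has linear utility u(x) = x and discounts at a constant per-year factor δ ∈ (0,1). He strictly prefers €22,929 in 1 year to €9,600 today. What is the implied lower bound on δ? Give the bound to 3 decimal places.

δ > 0.419

The preference means 9600 < δ·22929.
Dividing through by 22929 gives δ > 0.41868.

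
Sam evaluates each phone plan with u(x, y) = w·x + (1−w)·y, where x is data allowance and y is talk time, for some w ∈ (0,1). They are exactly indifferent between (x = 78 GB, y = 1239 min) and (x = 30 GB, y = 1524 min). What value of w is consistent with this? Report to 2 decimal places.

w = 0.86

Equating utilities: w·78 + (1−w)·1239 = w·30 + (1−w)·1524.
w·(78−30) = (1−w)·(1524−1239), i.e. w·48 = (1−w)·285.
Hence w = 285/(48+285) = 285/333 = 0.86.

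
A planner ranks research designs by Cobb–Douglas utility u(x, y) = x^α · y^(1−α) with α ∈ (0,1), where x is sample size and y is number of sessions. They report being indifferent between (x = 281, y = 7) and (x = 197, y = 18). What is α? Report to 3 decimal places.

α ≈ 0.727

Set the two utilities equal: 281^α·7^(1−α) = 197^α·18^(1−α).
Rearrange to (281/197)^α = (18/7)^(1−α) and take logs: α·0.355151 = (1−α)·0.944462.
With A = 0.355151 and B = 0.944462: α·A = (1−α)·B, so α = B/(A+B) = 0.944462/1.299613 ≈ 0.727.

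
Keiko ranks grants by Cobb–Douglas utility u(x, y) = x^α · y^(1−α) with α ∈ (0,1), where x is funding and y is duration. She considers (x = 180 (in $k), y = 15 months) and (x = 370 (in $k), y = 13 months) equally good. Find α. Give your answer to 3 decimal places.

Indifference: 180^α · 15^(1−α) = 370^α · 13^(1−α).
Rearrange to (180/370)^α = (13/15)^(1−α) and take logs: α·-0.720546 = (1−α)·-0.143101.
Thus α·(-0.863647) = -0.143101, so α = -0.143101/-0.863647 ≈ 0.166.

α ≈ 0.166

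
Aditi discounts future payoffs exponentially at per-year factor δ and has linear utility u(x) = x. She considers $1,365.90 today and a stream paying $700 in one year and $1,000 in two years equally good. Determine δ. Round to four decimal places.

δ ≈ 0.8700

Present value of the stream is 700·δ + 1000·δ². Indifference gives 700δ + 1000δ² = 1365.90.
That is, 1000δ² + 700δ − 1365.90 = 0, a quadratic in δ.
By the quadratic formula (taking the positive root), δ = (−700 + √5953600.00) / 2000 ≈ 0.8700.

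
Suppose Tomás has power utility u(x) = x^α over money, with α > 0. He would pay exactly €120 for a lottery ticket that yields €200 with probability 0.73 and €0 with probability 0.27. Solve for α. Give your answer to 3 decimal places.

Since u(0) = 0, the lottery's EU is 0.73·200^α.
Setting u(120) equal to that: 120^α = 0.73·200^α ⇒ (120/200)^α = 0.73.
Take logs: α = ln 0.73 / ln(120/200) ≈ 0.61608.

α ≈ 0.616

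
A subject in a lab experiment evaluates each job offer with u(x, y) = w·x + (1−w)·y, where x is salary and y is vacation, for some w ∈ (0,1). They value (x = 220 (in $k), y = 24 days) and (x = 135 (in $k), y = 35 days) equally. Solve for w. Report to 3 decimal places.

w = 0.115

Indifference: w·220 + (1−w)·24 = w·135 + (1−w)·35.
Rearranging, 85·w − 11·(1−w) = 0.
So w/(1−w) = 11/85 = 0.1294, giving w = 11/(85+11) = 0.115.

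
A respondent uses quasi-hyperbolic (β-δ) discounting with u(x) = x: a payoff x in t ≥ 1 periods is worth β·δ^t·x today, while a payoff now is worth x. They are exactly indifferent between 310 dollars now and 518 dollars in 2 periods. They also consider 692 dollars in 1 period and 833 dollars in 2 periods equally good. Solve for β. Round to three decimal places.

From the later pair, β·δ^1·692 = β·δ^2·833; dividing through, δ = 692/833 = 0.83073.
The first indifference: 310 = β·δ^2·518, so β = 310/(δ^2·518) = 310/(0.69012·518) ≈ 0.867.

β ≈ 0.867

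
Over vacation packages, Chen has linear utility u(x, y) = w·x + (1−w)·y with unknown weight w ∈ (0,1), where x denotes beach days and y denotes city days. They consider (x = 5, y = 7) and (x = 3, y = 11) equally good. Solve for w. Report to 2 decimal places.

Indifference: w·5 + (1−w)·7 = w·3 + (1−w)·11.
w·(5−3) = (1−w)·(11−7), i.e. w·2 = (1−w)·4.
So w/(1−w) = 4/2 = 2.0000, giving w = 4/(2+4) = 0.67.

w = 0.67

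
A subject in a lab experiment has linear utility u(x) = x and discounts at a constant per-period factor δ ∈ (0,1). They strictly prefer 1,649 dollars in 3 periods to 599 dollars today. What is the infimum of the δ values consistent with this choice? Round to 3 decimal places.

Under u(x) = x this choice says 599 < δ^3·1649.
Dividing by 1649: δ^3 > 0.36325. Both sides are positive, so the cube root keeps the direction.
δ > 0.36325^(1/3) = 0.714.

δ > 0.714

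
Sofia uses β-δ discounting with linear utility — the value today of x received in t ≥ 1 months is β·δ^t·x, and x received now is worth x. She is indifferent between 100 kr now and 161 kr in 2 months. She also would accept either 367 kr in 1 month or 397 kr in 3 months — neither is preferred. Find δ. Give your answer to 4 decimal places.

The second indifference involves only future payoffs, so β cancels: β·δ^1·367 = β·δ^3·397, giving δ^2 = 367/397 = 0.92443, so δ = 0.96147.

δ ≈ 0.9615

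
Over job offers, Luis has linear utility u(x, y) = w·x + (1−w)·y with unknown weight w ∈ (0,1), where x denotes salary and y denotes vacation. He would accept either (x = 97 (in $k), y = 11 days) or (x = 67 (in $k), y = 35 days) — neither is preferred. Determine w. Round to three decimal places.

Indifference: w·97 + (1−w)·11 = w·67 + (1−w)·35.
w·(97−67) = (1−w)·(35−11), i.e. w·30 = (1−w)·24.
The marginal rate of substitution is 24/30, so w = 24/(30+24) = 0.444.

w = 0.444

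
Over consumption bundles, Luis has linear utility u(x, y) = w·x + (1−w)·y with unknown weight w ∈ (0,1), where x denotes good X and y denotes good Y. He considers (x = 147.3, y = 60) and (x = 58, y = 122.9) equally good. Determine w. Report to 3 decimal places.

w = 0.413

Indifference: w·147.3 + (1−w)·60 = w·58 + (1−w)·122.9.
Rearranging, 89.3·w − 62.9·(1−w) = 0.
Hence w = 62.9/(89.3+62.9) = 62.9/152.2 = 0.413.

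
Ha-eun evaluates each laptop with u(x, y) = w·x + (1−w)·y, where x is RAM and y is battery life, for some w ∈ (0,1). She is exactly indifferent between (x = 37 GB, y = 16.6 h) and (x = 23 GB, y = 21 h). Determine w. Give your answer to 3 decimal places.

w = 0.239

u(37,16.6) = u(23,21) means w·37 + (1−w)·16.6 = w·23 + (1−w)·21.
Rearranging, 14·w − 4.4·(1−w) = 0.
So w/(1−w) = 4.4/14 = 0.3143, giving w = 4.4/(14+4.4) = 0.239.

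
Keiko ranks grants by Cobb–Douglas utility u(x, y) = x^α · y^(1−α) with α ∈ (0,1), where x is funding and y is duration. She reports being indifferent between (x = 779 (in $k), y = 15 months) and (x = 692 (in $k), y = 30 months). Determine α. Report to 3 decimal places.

Set the two utilities equal: 779^α·15^(1−α) = 692^α·30^(1−α).
Rearrange to (779/692)^α = (30/15)^(1−α) and take logs: α·0.118425 = (1−α)·0.693147.
With A = 0.118425 and B = 0.693147: α·A = (1−α)·B, so α = B/(A+B) = 0.693147/0.811572 ≈ 0.854.

α ≈ 0.854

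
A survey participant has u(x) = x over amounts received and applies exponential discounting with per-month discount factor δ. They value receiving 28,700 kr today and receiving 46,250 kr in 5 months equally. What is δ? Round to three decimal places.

δ ≈ 0.909

The payoff in 5 months is discounted by δ^5, so u(28700) = δ^5·u(46250) and δ^5 = u(28700)/u(46250).
With u(x) = x: δ^5 = 28700/46250 = 0.62054.
Taking the 5th root: δ = 0.62054^(1/5) ≈ 0.909.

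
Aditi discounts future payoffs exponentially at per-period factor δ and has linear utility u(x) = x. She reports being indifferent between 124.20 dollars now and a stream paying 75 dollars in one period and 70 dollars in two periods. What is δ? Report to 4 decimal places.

Present value of the stream is 75·δ + 70·δ². Indifference gives 75δ + 70δ² = 124.20.
That is, 70δ² + 75δ − 124.20 = 0, a quadratic in δ.
The positive root is δ = [−75 + √(75² + 4·70·124.20)] / (2·70) = (−75 + 201.000)/140 ≈ 0.9000.

δ ≈ 0.9000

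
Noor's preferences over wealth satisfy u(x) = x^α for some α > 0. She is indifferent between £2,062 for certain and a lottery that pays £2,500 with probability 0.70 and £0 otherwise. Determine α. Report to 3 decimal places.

α ≈ 1.852

The lottery's expected utility is 0.70·u(2500) + 0.30·u(0) = 0.70·2500^α (since u(0) = 0 for α > 0).
Indifference: 2062^α = 0.70·2500^α, so (2062/2500)^α = 0.70.
Taking logs: α·ln(2062/2500) = ln(0.70), so α = -0.356675 / -0.192614 ≈ 1.852.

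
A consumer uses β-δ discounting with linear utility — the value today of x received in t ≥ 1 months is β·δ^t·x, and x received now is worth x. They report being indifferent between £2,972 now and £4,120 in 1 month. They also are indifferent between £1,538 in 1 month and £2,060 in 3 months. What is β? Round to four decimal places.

β ≈ 0.8348

From the later pair, β·δ^1·1538 = β·δ^3·2060; dividing through, δ^2 = 1538/2060 = 0.74660, so δ = 0.86406.
Substituting δ into 2972 = β·δ·4120: β = 2972/(3559.933) ≈ 0.8348.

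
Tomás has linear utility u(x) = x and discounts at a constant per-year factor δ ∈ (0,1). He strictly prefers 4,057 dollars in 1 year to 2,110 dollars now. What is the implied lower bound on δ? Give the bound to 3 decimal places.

δ > 0.520

Comparing present values: 2110 < δ·4057.
Dividing through by 4057 gives δ > 0.52009.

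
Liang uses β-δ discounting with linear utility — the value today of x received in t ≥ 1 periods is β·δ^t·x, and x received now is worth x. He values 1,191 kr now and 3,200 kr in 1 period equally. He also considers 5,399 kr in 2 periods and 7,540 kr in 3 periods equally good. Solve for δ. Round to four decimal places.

Both payoffs in the second observation are in the future, so β drops out: δ^2·5399 = δ^3·7540 ⇒ δ = 5399/7540 = 0.71605.

δ ≈ 0.7160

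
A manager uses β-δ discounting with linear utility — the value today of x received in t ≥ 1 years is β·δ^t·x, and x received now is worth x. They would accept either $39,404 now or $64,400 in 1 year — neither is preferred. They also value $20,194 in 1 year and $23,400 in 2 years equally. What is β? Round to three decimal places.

β ≈ 0.709

The second indifference involves only future payoffs, so β cancels: β·δ^1·20194 = β·δ^2·23400, giving δ = 20194/23400 = 0.86299.
Now use the now-vs-future pair: 39404 = β·δ·64400 gives β = 39404/(0.86299·64400) ≈ 0.709.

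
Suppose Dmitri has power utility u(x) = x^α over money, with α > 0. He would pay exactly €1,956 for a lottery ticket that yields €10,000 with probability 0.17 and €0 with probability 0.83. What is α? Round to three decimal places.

Since u(0) = 0, the lottery's EU is 0.17·10000^α.
Indifference: 1956^α = 0.17·10000^α, so (1956/10000)^α = 0.17.
Take logs: α = ln 0.17 / ln(1956/10000) ≈ 1.08597.

α ≈ 1.086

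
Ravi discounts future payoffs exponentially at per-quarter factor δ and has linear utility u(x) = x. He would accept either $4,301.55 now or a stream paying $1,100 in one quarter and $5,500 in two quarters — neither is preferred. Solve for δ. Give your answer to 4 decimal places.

δ ≈ 0.7900

The stream is worth 1100δ + 5500δ² today, so 1100δ + 5500δ² = 4301.55.
That is, 5500δ² + 1100δ − 4301.55 = 0, a quadratic in δ.
δ = (−1100 + √(1100² + 4·5500·4301.55)) / (2·5500) = (−1100 + √95844100.00) / 11000 ≈ 0.7900.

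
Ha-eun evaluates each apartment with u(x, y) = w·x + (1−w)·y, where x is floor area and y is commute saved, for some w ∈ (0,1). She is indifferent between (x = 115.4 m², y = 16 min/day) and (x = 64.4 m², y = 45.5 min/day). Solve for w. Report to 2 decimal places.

w = 0.37

Indifference: w·115.4 + (1−w)·16 = w·64.4 + (1−w)·45.5.
w·(115.4−64.4) = (1−w)·(45.5−16), i.e. w·51 = (1−w)·29.5.
So w/(1−w) = 29.5/51 = 0.5784, giving w = 29.5/(51+29.5) = 0.37.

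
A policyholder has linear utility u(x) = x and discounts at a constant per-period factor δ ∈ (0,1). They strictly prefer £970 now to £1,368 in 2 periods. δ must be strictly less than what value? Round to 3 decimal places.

Under u(x) = x this choice says 970 > δ^2·1368.
Dividing by 1368: δ^2 < 0.70906. Both sides are positive, so the square root keeps the direction.
δ < 0.70906^(1/2) = 0.842.

δ < 0.842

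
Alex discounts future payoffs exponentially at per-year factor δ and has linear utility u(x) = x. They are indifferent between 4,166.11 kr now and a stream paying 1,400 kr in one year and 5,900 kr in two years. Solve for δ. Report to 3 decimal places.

The stream is worth 1400δ + 5900δ² today, so 1400δ + 5900δ² = 4166.11.
Rearranged: 5900δ² + 1400δ − 4166.11 = 0.
δ = (−1400 + √(1400² + 4·5900·4166.11)) / (2·5900) = (−1400 + √100280196.00) / 11800 ≈ 0.730.

δ ≈ 0.730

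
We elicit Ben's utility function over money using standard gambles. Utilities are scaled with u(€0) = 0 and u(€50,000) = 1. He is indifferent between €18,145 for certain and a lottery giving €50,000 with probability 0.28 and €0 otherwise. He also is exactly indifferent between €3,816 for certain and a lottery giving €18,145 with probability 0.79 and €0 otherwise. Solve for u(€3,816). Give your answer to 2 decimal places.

The first gamble pins u(€18,145): it must equal 0.28·1 + 0.72·0 = 0.28.
Chaining: u(€3,816) = 0.79·0.28 + 0.21·0.00 = 0.2212.

0.22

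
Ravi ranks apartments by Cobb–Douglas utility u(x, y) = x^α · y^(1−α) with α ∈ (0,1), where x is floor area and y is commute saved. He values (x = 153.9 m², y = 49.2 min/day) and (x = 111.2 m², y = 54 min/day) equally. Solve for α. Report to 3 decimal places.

Set the two utilities equal: 153.9^α·49.2^(1−α) = 111.2^α·54^(1−α).
Rearrange to (153.9/111.2)^α = (54/49.2)^(1−α) and take logs: α·0.324973 = (1−α)·0.093090.
With A = 0.324973 and B = 0.093090: α·A = (1−α)·B, so α = B/(A+B) = 0.093090/0.418063 ≈ 0.223.

α ≈ 0.223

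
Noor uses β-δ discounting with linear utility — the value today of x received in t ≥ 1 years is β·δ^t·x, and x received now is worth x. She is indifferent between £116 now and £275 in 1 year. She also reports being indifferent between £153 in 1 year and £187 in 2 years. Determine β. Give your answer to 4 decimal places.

From the later pair, β·δ^1·153 = β·δ^2·187; dividing through, δ = 153/187 = 0.81818.
The first indifference: 116 = β·δ·275, so β = 116/(δ·275) = 116/(0.81818·275) ≈ 0.5156.

β ≈ 0.5156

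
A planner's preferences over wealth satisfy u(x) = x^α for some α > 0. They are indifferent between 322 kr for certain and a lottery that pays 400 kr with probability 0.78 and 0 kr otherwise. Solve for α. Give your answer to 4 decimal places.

The lottery's expected utility is 0.78·u(400) + 0.22·u(0) = 0.78·400^α (since u(0) = 0 for α > 0).
Equating: 322^α = 0.78·400^α, i.e. 0.8050^α = 0.78.
α = ln(0.78) / ln(322/400) = -0.2484614/-0.2169130 ≈ 1.1454.

α ≈ 1.1454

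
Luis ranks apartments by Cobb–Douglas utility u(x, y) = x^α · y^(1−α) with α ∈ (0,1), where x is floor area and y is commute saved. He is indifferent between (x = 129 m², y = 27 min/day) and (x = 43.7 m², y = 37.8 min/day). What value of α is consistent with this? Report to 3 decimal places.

α ≈ 0.237

Indifference: 129^α · 27^(1−α) = 43.7^α · 37.8^(1−α).
Rearrange to (129/43.7)^α = (37.8/27)^(1−α) and take logs: α·1.082464 = (1−α)·0.336472.
Thus α·(1.418936) = 0.336472, so α = 0.336472/1.418936 ≈ 0.237.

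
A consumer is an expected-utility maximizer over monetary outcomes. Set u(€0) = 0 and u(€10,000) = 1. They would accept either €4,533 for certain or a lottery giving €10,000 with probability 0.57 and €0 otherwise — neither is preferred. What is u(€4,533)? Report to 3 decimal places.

0.570

The indifference gives u(€4,533) = 0.57·u(€10,000) + 0.43·u(€0) = 0.57·1 + 0.43·0 = 0.57.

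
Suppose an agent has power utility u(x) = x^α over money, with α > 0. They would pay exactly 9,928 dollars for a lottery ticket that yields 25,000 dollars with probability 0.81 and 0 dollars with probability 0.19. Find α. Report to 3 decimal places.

The lottery's expected utility is 0.81·u(25000) + 0.19·u(0) = 0.81·25000^α (since u(0) = 0 for α > 0).
Indifference: 9928^α = 0.81·25000^α, so (9928/25000)^α = 0.81.
Taking logs: α·ln(9928/25000) = ln(0.81), so α = -0.210721 / -0.923517 ≈ 0.228.

α ≈ 0.228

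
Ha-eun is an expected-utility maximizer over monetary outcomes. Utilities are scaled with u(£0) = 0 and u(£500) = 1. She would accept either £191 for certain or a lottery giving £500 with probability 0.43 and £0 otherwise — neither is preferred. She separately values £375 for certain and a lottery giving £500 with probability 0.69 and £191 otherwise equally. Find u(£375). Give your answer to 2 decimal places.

From the first indifference, u(£191) = 0.43·u(£500) + 0.57·u(£0) = 0.43·1 + 0.57·0 = 0.43.
Then u(£375) = 0.69·u(£500) + 0.31·u(£191) = 0.69·1.00 + 0.31·0.43 = 0.8233.

0.82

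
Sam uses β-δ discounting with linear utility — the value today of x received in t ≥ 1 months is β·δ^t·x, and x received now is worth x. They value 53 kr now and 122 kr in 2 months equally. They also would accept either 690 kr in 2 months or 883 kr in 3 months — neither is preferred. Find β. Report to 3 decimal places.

From the later pair, β·δ^2·690 = β·δ^3·883; dividing through, δ = 690/883 = 0.78143.
Now use the now-vs-future pair: 53 = β·δ^2·122 gives β = 53/(0.61063·122) ≈ 0.711.

β ≈ 0.711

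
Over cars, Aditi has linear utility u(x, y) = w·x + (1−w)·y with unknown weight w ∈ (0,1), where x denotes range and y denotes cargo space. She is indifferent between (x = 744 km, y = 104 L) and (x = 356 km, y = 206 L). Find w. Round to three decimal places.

w = 0.208

Indifference: w·744 + (1−w)·104 = w·356 + (1−w)·206.
Collecting terms: w·388 = (1−w)·102.
Hence w = 102/(388+102) = 102/490 = 0.208.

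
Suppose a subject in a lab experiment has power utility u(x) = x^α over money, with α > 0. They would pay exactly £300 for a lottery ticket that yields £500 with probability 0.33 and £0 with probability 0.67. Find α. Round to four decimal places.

EU(lottery) = 0.33·500^α + 0.67·0 = 0.33·500^α.
Setting u(300) equal to that: 300^α = 0.33·500^α ⇒ (300/500)^α = 0.33.
Take logs: α = ln 0.33 / ln(300/500) ≈ 2.170335.

α ≈ 2.1703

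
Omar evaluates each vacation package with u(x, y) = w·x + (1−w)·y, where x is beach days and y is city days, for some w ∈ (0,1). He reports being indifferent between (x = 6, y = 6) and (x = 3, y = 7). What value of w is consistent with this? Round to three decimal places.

u(6,6) = u(3,7) means w·6 + (1−w)·6 = w·3 + (1−w)·7.
Collecting terms: w·3 = (1−w)·1.
The marginal rate of substitution is 1/3, so w = 1/(3+1) = 0.250.

w = 0.250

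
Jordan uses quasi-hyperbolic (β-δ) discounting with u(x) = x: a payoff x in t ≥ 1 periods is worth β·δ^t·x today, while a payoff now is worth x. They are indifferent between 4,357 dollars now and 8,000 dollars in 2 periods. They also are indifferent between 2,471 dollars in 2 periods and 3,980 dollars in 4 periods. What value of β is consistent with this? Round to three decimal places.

β ≈ 0.877

From the later pair, β·δ^2·2471 = β·δ^4·3980; dividing through, δ^2 = 2471/3980 = 0.62085, so δ = 0.78794.
Now use the now-vs-future pair: 4357 = β·δ^2·8000 gives β = 4357/(0.62085·8000) ≈ 0.877.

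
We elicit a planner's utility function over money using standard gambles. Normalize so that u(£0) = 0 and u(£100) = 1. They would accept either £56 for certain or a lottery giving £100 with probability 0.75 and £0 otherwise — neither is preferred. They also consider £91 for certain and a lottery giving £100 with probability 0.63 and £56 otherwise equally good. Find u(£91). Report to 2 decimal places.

First, u(£56) = 0.75·u(£100) + 0.25·u(£0) = 0.75.
The second indifference gives u(£91) = 0.63·u(£100) + 0.37·u(£56) = 0.63·1.00 + 0.37·0.75 = 0.9075.

0.91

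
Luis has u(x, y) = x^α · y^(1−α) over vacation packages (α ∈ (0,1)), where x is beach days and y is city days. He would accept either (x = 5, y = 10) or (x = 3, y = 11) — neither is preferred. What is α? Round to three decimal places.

α ≈ 0.157

Set the two utilities equal: 5^α·10^(1−α) = 3^α·11^(1−α).
Taking logs: α·ln 5 + (1−α)·ln 10 = α·ln 3 + (1−α)·ln 11, i.e. α·0.510826 = (1−α)·0.095310.
So α/(1−α) = (0.095310)/(0.510826) = 0.186580, and α = 0.186580/1.186580 ≈ 0.157.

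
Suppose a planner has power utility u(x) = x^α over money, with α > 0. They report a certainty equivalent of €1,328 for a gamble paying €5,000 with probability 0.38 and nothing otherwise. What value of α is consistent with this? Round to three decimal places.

Since u(0) = 0, the lottery's EU is 0.38·5000^α.
Setting u(1328) equal to that: 1328^α = 0.38·5000^α ⇒ (1328/5000)^α = 0.38.
α = ln(0.38) / ln(1328/5000) = -0.967584/-1.325764 ≈ 0.730.

α ≈ 0.730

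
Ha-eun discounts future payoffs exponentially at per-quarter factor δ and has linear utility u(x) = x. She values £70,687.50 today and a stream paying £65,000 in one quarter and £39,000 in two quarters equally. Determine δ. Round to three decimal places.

δ ≈ 0.750

The stream is worth 65000δ + 39000δ² today, so 65000δ + 39000δ² = 70687.50.
So 39000δ² + 65000δ − 70687.50 = 0.
δ = (−65000 + √(65000² + 4·39000·70687.50)) / (2·39000) = (−65000 + √15252250000.00) / 78000 ≈ 0.750.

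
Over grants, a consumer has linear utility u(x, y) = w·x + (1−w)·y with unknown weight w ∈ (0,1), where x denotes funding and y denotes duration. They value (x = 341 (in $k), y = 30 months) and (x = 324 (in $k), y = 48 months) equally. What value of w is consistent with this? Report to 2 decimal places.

w = 0.51

u(341,30) = u(324,48) means w·341 + (1−w)·30 = w·324 + (1−w)·48.
Collecting terms: w·17 = (1−w)·18.
The marginal rate of substitution is 18/17, so w = 18/(17+18) = 0.51.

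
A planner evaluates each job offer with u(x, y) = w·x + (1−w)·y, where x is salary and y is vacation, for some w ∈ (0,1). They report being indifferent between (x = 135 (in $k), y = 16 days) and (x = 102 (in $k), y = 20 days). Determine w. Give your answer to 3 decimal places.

Indifference: w·135 + (1−w)·16 = w·102 + (1−w)·20.
Collecting terms: w·33 = (1−w)·4.
Hence w = 4/(33+4) = 4/37 = 0.108.

w = 0.108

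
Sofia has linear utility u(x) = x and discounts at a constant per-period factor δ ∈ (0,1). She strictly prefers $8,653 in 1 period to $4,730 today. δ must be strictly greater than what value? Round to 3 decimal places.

The preference means 4730 < δ·8653.
So δ > 4730/8653 = 0.54663.

δ > 0.547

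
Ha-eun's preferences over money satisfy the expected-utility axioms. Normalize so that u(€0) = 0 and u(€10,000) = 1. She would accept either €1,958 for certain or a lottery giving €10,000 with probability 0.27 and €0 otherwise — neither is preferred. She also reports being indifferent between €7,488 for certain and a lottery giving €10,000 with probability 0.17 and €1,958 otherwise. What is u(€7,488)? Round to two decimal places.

The first gamble pins u(€1,958): it must equal 0.27·1 + 0.73·0 = 0.27.
Chaining: u(€7,488) = 0.17·1.00 + 0.83·0.27 = 0.3941.

0.39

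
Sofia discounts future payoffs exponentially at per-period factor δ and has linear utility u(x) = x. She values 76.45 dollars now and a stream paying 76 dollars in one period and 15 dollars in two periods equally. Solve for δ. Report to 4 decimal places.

δ ≈ 0.8600

Present value of the stream is 76·δ + 15·δ². Indifference gives 76δ + 15δ² = 76.45.
That is, 15δ² + 76δ − 76.45 = 0, a quadratic in δ.
The positive root is δ = [−76 + √(76² + 4·15·76.45)] / (2·15) = (−76 + 101.799)/30 ≈ 0.8600.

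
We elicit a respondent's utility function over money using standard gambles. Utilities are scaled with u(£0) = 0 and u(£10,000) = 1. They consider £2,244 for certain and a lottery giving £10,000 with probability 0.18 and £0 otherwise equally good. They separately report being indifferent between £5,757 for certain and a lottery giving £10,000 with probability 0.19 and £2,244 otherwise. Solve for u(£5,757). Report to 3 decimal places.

First, u(£2,244) = 0.18·u(£10,000) + 0.82·u(£0) = 0.18.
Then u(£5,757) = 0.19·u(£10,000) + 0.81·u(£2,244) = 0.19·1.00 + 0.81·0.18 = 0.3358.

0.336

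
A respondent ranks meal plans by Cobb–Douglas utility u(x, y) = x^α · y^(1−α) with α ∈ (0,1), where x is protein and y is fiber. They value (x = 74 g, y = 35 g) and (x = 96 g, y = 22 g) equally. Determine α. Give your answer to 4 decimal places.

α ≈ 0.6408

Set the two utilities equal: 74^α·35^(1−α) = 96^α·22^(1−α).
Rearrange to (74/96)^α = (22/35)^(1−α) and take logs: α·-0.2602831 = (1−α)·-0.4643056.
With A = -0.2602831 and B = -0.4643056: α·A = (1−α)·B, so α = B/(A+B) = -0.4643056/-0.7245887 ≈ 0.6408.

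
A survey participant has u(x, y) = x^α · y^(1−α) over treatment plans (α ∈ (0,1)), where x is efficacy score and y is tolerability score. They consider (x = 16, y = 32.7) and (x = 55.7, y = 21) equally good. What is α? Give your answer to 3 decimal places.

The Cobb–Douglas utilities coincide, so 16^α·32.7^(1−α) = 55.7^α·21^(1−α).
Taking logs: α·ln 16 + (1−α)·ln 32.7 = α·ln 55.7 + (1−α)·ln 21, i.e. α·-1.247391 = (1−α)·-0.442853.
So α/(1−α) = (-0.442853)/(-1.247391) = 0.355023, and α = 0.355023/1.355023 ≈ 0.262.

α ≈ 0.262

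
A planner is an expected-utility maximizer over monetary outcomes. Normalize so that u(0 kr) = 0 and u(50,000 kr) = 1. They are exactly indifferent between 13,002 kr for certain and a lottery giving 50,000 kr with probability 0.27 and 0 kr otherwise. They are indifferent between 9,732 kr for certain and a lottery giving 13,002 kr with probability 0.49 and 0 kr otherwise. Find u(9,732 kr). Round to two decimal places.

0.13

First, u(13,002 kr) = 0.27·u(50,000 kr) + 0.73·u(0 kr) = 0.27.
Chaining: u(9,732 kr) = 0.49·0.27 + 0.51·0.00 = 0.1323.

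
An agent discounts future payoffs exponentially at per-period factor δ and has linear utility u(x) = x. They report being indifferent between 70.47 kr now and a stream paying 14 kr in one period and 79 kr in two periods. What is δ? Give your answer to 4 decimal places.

Equating present values: 70.47 = 14δ + 79δ².
So 79δ² + 14δ − 70.47 = 0.
By the quadratic formula (taking the positive root), δ = (−14 + √22464.52) / 158 ≈ 0.8600.

δ ≈ 0.8600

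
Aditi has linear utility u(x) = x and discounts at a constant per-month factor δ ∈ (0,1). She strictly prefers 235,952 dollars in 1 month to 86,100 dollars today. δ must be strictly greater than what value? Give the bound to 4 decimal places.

δ > 0.3649

Comparing present values: 86100 < δ·235952.
So δ > 86100/235952 = 0.36490.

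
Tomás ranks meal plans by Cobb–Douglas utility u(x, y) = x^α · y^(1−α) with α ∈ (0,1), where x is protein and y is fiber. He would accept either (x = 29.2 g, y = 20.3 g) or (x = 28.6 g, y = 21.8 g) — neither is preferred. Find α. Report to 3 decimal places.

Indifference: 29.2^α · 20.3^(1−α) = 28.6^α · 21.8^(1−α).
(29.2/28.6)^α = (21.8/20.3)^(1−α); take logs: α·ln(29.2/28.6) = (1−α)·ln(21.8/20.3), i.e. α·0.020762 = (1−α)·0.071289.
Thus α·(0.092051) = 0.071289, so α = 0.071289/0.092051 ≈ 0.774.

α ≈ 0.774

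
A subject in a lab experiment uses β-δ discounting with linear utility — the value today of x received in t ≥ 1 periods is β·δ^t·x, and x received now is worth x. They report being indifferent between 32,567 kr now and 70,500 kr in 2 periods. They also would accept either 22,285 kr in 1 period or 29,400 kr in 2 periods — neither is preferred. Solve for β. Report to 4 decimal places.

Both payoffs in the second observation are in the future, so β drops out: δ^1·22285 = δ^2·29400 ⇒ δ = 22285/29400 = 0.75799.
Substituting δ into 32567 = β·δ^2·70500: β = 32567/(40506.035) ≈ 0.8040.

β ≈ 0.8040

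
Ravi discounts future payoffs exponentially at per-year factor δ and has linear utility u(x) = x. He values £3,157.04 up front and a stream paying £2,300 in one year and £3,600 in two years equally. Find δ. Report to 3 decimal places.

δ ≈ 0.670

Present value of the stream is 2300·δ + 3600·δ². Indifference gives 2300δ + 3600δ² = 3157.04.
Rearranged: 3600δ² + 2300δ − 3157.04 = 0.
The positive root is δ = [−2300 + √(2300² + 4·3600·3157.04)] / (2·3600) = (−2300 + 7124.000)/7200 ≈ 0.670.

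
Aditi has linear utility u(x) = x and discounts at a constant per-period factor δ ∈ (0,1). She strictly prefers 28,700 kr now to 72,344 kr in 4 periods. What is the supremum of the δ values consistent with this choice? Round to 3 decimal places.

The preference means 28700 > δ^4·72344.
So δ^4 < 28700/72344 = 0.39672; taking the 4th root of both positive sides preserves the inequality.
δ < (28700/72344)^(1/4) ≈ 0.794.

δ < 0.794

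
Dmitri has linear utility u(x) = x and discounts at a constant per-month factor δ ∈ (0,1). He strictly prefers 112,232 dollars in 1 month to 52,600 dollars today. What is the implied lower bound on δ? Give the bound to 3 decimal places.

δ > 0.469

The preference means 52600 < δ·112232.
Dividing through by 112232 gives δ > 0.46867.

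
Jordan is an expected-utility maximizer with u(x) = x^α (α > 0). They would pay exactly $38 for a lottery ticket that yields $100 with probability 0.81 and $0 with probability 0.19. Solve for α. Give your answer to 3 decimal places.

α ≈ 0.218

EU(lottery) = 0.81·100^α + 0.19·0 = 0.81·100^α.
Setting u(38) equal to that: 38^α = 0.81·100^α ⇒ (38/100)^α = 0.81.
Taking logs: α·ln(38/100) = ln(0.81), so α = -0.210721 / -0.967584 ≈ 0.218.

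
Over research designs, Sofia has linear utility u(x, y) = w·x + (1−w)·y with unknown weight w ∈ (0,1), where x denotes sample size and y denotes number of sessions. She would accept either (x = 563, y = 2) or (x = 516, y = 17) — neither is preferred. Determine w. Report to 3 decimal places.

w = 0.242

Equating utilities: w·563 + (1−w)·2 = w·516 + (1−w)·17.
Rearranging, 47·w − 15·(1−w) = 0.
The marginal rate of substitution is 15/47, so w = 15/(47+15) = 0.242.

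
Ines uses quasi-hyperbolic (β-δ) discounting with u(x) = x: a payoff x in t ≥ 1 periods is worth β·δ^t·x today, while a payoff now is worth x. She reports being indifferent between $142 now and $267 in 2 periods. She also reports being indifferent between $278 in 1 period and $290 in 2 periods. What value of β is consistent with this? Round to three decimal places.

β ≈ 0.579

Both payoffs in the second observation are in the future, so β drops out: δ^1·278 = δ^2·290 ⇒ δ = 278/290 = 0.95862.
Now use the now-vs-future pair: 142 = β·δ^2·267 gives β = 142/(0.91895·267) ≈ 0.579.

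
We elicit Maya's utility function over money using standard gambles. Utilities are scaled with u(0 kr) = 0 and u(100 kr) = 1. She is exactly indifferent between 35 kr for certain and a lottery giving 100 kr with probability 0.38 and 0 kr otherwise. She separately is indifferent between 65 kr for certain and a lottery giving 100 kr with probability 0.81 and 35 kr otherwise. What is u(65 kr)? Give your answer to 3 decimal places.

The first gamble pins u(35 kr): it must equal 0.38·1 + 0.62·0 = 0.38.
Then u(65 kr) = 0.81·u(100 kr) + 0.19·u(35 kr) = 0.81·1.00 + 0.19·0.38 = 0.8822.

0.882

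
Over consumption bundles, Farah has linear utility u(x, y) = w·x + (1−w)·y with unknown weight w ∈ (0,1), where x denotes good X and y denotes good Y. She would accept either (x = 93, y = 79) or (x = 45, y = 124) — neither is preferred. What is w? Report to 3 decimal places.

w = 0.484

Indifference: w·93 + (1−w)·79 = w·45 + (1−w)·124.
Collecting terms: w·48 = (1−w)·45.
Hence w = 45/(48+45) = 45/93 = 0.484.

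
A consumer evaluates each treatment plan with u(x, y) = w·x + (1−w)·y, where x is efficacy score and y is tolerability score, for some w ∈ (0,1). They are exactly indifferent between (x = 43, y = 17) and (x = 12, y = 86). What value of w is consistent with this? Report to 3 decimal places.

w = 0.690

u(43,17) = u(12,86) means w·43 + (1−w)·17 = w·12 + (1−w)·86.
w·(43−12) = (1−w)·(86−17), i.e. w·31 = (1−w)·69.
Hence w = 69/(31+69) = 69/100 = 0.690.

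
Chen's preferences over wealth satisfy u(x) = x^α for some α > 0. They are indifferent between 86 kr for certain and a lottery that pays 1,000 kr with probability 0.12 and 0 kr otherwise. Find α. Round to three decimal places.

EU(lottery) = 0.12·1000^α + 0.88·0 = 0.12·1000^α.
Setting u(86) equal to that: 86^α = 0.12·1000^α ⇒ (86/1000)^α = 0.12.
α = ln(0.12) / ln(86/1000) = -2.120264/-2.453408 ≈ 0.864.

α ≈ 0.864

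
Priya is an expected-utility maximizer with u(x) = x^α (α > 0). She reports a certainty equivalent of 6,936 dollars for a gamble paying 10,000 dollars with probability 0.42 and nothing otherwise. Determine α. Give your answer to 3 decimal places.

EU(lottery) = 0.42·10000^α + 0.58·0 = 0.42·10000^α.
Setting u(6936) equal to that: 6936^α = 0.42·10000^α ⇒ (6936/10000)^α = 0.42.
α = ln(0.42) / ln(6936/10000) = -0.867501/-0.365860 ≈ 2.371.

α ≈ 2.371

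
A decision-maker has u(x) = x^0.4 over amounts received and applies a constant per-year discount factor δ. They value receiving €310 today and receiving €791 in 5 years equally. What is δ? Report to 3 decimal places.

δ ≈ 0.928

The payoff in 5 years is discounted by δ^5, so u(310) = δ^5·u(791) and δ^5 = u(310)/u(791).
Since u(x) = x^0.4, δ^5 = (310/791)^0.4 = 0.39191^0.4 = 0.68750.
Hence δ = (0.68750)^(1/5) = 0.92780.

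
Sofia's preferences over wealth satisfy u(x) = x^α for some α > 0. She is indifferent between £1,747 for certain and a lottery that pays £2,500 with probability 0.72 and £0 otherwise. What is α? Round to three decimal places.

The lottery's expected utility is 0.72·u(2500) + 0.28·u(0) = 0.72·2500^α (since u(0) = 0 for α > 0).
Setting u(1747) equal to that: 1747^α = 0.72·2500^α ⇒ (1747/2500)^α = 0.72.
Take logs: α = ln 0.72 / ln(1747/2500) ≈ 0.91661.

α ≈ 0.917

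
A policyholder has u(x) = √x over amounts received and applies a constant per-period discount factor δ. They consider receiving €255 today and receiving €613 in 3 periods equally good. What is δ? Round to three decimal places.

δ ≈ 0.864

Equating discounted utilities: u(255) = δ^3·u(613) ⇒ δ^3 = u(255)/u(613).
Since u(x) = √x, δ^3 = √(255/613) = 0.64497.
So δ = 0.64497^(1/3) ≈ 0.864.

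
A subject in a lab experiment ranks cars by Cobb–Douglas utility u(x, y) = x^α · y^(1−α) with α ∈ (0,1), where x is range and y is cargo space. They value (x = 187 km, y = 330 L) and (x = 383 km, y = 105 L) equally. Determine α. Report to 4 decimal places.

Indifference: 187^α · 330^(1−α) = 383^α · 105^(1−α).
Taking logs: α·ln 187 + (1−α)·ln 330 = α·ln 383 + (1−α)·ln 105, i.e. α·-0.7169264 = (1−α)·-1.1451323.
Thus α·(-1.8620587) = -1.1451323, so α = -1.1451323/-1.8620587 ≈ 0.6150.

α ≈ 0.6150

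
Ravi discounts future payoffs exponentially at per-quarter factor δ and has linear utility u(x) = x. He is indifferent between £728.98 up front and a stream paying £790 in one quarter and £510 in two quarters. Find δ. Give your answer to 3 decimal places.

Equating present values: 728.98 = 790δ + 510δ².
Rearranged: 510δ² + 790δ − 728.98 = 0.
The positive root is δ = [−790 + √(790² + 4·510·728.98)] / (2·510) = (−790 + 1453.004)/1020 ≈ 0.650.

δ ≈ 0.650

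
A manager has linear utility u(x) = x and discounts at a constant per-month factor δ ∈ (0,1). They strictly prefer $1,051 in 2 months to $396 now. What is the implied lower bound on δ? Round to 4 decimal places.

Under u(x) = x this choice says 396 < δ^2·1051.
Dividing by 1051: δ^2 > 0.37678. Both sides are positive, so the square root keeps the direction.
δ > 0.37678^(1/2) = 0.6138.

δ > 0.6138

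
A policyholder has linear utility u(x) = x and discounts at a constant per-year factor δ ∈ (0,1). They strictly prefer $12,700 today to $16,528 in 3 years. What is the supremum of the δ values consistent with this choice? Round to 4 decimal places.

The preference means 12700 > δ^3·16528.
So δ^3 < 12700/16528 = 0.76839; taking the cube root of both positive sides preserves the inequality.
δ < (12700/16528)^(1/3) ≈ 0.9159.

δ < 0.9159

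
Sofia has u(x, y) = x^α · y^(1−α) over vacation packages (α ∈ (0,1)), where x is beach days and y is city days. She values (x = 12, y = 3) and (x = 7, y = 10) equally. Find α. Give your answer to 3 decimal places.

α ≈ 0.691

Set the two utilities equal: 12^α·3^(1−α) = 7^α·10^(1−α).
Rearrange to (12/7)^α = (10/3)^(1−α) and take logs: α·0.538997 = (1−α)·1.203973.
So α/(1−α) = (1.203973)/(0.538997) = 2.233729, and α = 2.233729/3.233729 ≈ 0.691.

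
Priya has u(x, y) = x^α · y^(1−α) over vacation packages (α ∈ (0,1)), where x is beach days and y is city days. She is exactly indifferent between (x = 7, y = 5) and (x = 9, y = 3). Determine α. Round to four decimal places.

α ≈ 0.6703

The Cobb–Douglas utilities coincide, so 7^α·5^(1−α) = 9^α·3^(1−α).
Rearrange to (7/9)^α = (3/5)^(1−α) and take logs: α·-0.2513144 = (1−α)·-0.5108256.
Thus α·(-0.7621400) = -0.5108256, so α = -0.5108256/-0.7621400 ≈ 0.6703.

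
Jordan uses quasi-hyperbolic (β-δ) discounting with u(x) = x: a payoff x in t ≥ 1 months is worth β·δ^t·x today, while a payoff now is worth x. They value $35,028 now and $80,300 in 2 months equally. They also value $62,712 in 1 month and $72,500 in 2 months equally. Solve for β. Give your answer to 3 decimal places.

The second indifference involves only future payoffs, so β cancels: β·δ^1·62712 = β·δ^2·72500, giving δ = 62712/72500 = 0.86499.
Substituting δ into 35028 = β·δ^2·80300: β = 35028/(60081.509) ≈ 0.583.

β ≈ 0.583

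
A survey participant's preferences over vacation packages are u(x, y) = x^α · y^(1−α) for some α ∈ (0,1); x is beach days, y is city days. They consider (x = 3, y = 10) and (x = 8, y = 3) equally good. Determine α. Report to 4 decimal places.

α ≈ 0.5511

Set the two utilities equal: 3^α·10^(1−α) = 8^α·3^(1−α).
Rearrange to (3/8)^α = (3/10)^(1−α) and take logs: α·-0.9808293 = (1−α)·-1.2039728.
With A = -0.9808293 and B = -1.2039728: α·A = (1−α)·B, so α = B/(A+B) = -1.2039728/-2.1848021 ≈ 0.5511.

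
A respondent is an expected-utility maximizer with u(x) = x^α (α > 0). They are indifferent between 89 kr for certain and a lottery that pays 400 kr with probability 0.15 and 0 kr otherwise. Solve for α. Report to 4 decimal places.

α ≈ 1.2624

The lottery's expected utility is 0.15·u(400) + 0.85·u(0) = 0.15·400^α (since u(0) = 0 for α > 0).
Setting u(89) equal to that: 89^α = 0.15·400^α ⇒ (89/400)^α = 0.15.
Take logs: α = ln 0.15 / ln(89/400) ≈ 1.262367.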